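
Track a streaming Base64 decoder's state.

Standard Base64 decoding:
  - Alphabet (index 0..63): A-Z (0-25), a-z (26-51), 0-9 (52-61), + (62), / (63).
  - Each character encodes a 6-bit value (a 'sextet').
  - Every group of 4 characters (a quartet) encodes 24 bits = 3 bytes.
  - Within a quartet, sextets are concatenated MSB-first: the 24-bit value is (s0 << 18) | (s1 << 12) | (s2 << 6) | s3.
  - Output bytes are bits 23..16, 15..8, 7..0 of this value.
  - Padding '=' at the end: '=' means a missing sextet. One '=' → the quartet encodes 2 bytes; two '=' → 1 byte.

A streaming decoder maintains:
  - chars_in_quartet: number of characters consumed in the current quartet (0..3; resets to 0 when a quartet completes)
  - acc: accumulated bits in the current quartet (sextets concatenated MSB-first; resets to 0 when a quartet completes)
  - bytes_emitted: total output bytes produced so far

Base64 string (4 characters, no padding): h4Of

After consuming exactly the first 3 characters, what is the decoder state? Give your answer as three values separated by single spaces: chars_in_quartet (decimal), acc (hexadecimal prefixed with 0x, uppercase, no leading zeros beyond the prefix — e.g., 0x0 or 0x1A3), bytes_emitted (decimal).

After char 0 ('h'=33): chars_in_quartet=1 acc=0x21 bytes_emitted=0
After char 1 ('4'=56): chars_in_quartet=2 acc=0x878 bytes_emitted=0
After char 2 ('O'=14): chars_in_quartet=3 acc=0x21E0E bytes_emitted=0

Answer: 3 0x21E0E 0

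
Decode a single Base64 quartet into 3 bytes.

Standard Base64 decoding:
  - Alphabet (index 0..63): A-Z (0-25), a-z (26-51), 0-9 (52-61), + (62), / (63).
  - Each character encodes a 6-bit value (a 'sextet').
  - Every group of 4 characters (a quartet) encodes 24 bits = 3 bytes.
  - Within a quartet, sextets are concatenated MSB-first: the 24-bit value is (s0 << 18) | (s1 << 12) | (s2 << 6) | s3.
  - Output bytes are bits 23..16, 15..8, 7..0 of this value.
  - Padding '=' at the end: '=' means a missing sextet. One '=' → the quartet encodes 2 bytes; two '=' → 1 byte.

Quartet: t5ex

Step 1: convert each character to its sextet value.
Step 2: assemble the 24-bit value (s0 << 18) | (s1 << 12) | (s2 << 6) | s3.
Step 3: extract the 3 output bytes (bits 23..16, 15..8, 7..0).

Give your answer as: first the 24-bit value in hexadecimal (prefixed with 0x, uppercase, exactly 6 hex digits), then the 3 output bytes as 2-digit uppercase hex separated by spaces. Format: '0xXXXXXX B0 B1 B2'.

Sextets: t=45, 5=57, e=30, x=49
24-bit: (45<<18) | (57<<12) | (30<<6) | 49
      = 0xB40000 | 0x039000 | 0x000780 | 0x000031
      = 0xB797B1
Bytes: (v>>16)&0xFF=B7, (v>>8)&0xFF=97, v&0xFF=B1

Answer: 0xB797B1 B7 97 B1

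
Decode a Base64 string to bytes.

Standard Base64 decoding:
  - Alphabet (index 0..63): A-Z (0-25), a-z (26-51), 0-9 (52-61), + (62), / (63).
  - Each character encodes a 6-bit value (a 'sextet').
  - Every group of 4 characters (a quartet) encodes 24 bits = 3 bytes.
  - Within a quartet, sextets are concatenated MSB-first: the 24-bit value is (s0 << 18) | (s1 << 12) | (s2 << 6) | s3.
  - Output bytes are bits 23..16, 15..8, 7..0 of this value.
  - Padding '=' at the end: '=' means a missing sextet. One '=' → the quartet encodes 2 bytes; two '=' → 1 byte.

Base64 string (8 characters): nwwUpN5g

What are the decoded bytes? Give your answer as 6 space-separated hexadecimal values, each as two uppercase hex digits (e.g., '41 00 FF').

Answer: 9F 0C 14 A4 DE 60

Derivation:
After char 0 ('n'=39): chars_in_quartet=1 acc=0x27 bytes_emitted=0
After char 1 ('w'=48): chars_in_quartet=2 acc=0x9F0 bytes_emitted=0
After char 2 ('w'=48): chars_in_quartet=3 acc=0x27C30 bytes_emitted=0
After char 3 ('U'=20): chars_in_quartet=4 acc=0x9F0C14 -> emit 9F 0C 14, reset; bytes_emitted=3
After char 4 ('p'=41): chars_in_quartet=1 acc=0x29 bytes_emitted=3
After char 5 ('N'=13): chars_in_quartet=2 acc=0xA4D bytes_emitted=3
After char 6 ('5'=57): chars_in_quartet=3 acc=0x29379 bytes_emitted=3
After char 7 ('g'=32): chars_in_quartet=4 acc=0xA4DE60 -> emit A4 DE 60, reset; bytes_emitted=6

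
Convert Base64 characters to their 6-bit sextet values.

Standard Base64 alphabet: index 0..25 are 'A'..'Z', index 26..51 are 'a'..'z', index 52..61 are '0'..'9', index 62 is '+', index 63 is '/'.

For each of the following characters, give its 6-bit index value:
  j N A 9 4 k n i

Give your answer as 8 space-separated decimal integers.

'j': a..z range, 26 + ord('j') − ord('a') = 35
'N': A..Z range, ord('N') − ord('A') = 13
'A': A..Z range, ord('A') − ord('A') = 0
'9': 0..9 range, 52 + ord('9') − ord('0') = 61
'4': 0..9 range, 52 + ord('4') − ord('0') = 56
'k': a..z range, 26 + ord('k') − ord('a') = 36
'n': a..z range, 26 + ord('n') − ord('a') = 39
'i': a..z range, 26 + ord('i') − ord('a') = 34

Answer: 35 13 0 61 56 36 39 34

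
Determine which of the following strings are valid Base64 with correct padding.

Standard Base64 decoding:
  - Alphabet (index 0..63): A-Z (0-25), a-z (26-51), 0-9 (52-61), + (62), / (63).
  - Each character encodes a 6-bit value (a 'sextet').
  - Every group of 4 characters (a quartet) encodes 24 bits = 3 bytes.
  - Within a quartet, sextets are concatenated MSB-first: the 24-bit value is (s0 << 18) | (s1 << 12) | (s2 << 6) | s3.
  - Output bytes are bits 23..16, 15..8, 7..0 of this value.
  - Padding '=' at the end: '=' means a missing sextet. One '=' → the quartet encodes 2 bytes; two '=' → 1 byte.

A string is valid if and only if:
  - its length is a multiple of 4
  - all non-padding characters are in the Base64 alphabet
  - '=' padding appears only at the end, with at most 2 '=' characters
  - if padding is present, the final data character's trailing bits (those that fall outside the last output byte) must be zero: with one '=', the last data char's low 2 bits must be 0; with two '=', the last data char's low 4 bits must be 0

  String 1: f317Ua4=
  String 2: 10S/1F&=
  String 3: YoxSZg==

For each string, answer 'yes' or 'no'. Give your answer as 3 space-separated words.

String 1: 'f317Ua4=' → valid
String 2: '10S/1F&=' → invalid (bad char(s): ['&'])
String 3: 'YoxSZg==' → valid

Answer: yes no yes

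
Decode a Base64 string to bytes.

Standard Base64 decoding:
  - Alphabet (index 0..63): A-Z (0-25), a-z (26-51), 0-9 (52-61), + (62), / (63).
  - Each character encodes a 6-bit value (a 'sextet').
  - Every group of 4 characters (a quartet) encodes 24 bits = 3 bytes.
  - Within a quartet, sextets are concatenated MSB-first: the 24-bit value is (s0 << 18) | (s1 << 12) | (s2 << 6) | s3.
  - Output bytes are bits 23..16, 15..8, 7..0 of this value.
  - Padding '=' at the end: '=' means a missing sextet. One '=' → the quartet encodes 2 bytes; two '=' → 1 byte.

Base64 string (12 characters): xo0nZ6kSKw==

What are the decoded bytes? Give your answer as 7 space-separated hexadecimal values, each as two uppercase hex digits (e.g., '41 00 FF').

Answer: C6 8D 27 67 A9 12 2B

Derivation:
After char 0 ('x'=49): chars_in_quartet=1 acc=0x31 bytes_emitted=0
After char 1 ('o'=40): chars_in_quartet=2 acc=0xC68 bytes_emitted=0
After char 2 ('0'=52): chars_in_quartet=3 acc=0x31A34 bytes_emitted=0
After char 3 ('n'=39): chars_in_quartet=4 acc=0xC68D27 -> emit C6 8D 27, reset; bytes_emitted=3
After char 4 ('Z'=25): chars_in_quartet=1 acc=0x19 bytes_emitted=3
After char 5 ('6'=58): chars_in_quartet=2 acc=0x67A bytes_emitted=3
After char 6 ('k'=36): chars_in_quartet=3 acc=0x19EA4 bytes_emitted=3
After char 7 ('S'=18): chars_in_quartet=4 acc=0x67A912 -> emit 67 A9 12, reset; bytes_emitted=6
After char 8 ('K'=10): chars_in_quartet=1 acc=0xA bytes_emitted=6
After char 9 ('w'=48): chars_in_quartet=2 acc=0x2B0 bytes_emitted=6
Padding '==': partial quartet acc=0x2B0 -> emit 2B; bytes_emitted=7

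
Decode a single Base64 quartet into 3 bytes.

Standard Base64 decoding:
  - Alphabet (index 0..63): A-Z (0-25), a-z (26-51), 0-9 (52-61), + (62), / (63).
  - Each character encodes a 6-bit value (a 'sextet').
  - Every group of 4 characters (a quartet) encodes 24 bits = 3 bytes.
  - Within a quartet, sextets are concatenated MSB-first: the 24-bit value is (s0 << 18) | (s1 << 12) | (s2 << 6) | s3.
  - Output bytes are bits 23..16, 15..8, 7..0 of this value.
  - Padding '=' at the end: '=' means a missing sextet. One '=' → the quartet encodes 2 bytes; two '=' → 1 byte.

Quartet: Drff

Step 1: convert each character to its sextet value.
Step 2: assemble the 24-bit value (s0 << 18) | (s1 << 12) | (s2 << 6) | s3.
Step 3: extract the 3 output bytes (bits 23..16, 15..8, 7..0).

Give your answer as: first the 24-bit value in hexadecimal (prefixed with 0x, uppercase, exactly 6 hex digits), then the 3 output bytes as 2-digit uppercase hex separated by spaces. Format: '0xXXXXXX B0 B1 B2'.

Sextets: D=3, r=43, f=31, f=31
24-bit: (3<<18) | (43<<12) | (31<<6) | 31
      = 0x0C0000 | 0x02B000 | 0x0007C0 | 0x00001F
      = 0x0EB7DF
Bytes: (v>>16)&0xFF=0E, (v>>8)&0xFF=B7, v&0xFF=DF

Answer: 0x0EB7DF 0E B7 DF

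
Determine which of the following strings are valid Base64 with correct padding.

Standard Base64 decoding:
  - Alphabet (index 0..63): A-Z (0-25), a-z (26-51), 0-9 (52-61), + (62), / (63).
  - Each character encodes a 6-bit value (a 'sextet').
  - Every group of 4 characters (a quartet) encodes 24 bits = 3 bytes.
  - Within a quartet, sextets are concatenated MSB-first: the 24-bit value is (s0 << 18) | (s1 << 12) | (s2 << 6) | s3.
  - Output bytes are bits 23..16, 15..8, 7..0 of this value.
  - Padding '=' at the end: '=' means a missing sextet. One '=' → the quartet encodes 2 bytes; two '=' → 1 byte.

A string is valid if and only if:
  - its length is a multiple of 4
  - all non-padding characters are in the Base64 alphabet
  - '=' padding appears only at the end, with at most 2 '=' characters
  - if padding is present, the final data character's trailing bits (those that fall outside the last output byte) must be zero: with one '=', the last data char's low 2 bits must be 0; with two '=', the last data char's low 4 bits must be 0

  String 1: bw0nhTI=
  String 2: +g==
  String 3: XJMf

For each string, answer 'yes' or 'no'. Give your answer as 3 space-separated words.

String 1: 'bw0nhTI=' → valid
String 2: '+g==' → valid
String 3: 'XJMf' → valid

Answer: yes yes yes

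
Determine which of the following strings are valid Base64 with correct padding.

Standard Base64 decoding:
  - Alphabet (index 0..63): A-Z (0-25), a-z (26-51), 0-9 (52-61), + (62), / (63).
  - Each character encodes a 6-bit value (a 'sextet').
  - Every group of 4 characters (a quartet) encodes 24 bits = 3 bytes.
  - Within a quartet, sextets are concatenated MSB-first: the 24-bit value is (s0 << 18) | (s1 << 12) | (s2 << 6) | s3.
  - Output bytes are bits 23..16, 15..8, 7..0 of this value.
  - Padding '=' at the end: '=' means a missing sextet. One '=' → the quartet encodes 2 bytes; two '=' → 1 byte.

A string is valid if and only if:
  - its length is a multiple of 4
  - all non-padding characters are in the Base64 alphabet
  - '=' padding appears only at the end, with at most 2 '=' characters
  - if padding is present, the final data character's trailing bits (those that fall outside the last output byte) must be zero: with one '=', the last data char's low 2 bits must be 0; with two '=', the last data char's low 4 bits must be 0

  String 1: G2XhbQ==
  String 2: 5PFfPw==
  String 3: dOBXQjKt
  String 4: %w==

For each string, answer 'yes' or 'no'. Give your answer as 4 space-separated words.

String 1: 'G2XhbQ==' → valid
String 2: '5PFfPw==' → valid
String 3: 'dOBXQjKt' → valid
String 4: '%w==' → invalid (bad char(s): ['%'])

Answer: yes yes yes no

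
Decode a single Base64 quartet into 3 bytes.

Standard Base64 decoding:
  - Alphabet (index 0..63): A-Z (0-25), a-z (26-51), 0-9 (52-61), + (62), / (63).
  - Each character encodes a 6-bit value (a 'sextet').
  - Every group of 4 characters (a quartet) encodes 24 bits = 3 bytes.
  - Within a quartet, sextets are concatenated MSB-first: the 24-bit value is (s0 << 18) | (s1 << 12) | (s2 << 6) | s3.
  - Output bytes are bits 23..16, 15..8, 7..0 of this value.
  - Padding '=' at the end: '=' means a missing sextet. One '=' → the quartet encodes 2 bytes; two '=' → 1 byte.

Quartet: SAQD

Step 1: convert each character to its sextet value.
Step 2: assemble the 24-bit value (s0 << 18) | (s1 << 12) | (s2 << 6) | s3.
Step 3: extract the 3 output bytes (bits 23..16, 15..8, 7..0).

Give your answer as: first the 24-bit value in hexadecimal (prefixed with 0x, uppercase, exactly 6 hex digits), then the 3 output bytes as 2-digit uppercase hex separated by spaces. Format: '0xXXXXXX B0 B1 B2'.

Sextets: S=18, A=0, Q=16, D=3
24-bit: (18<<18) | (0<<12) | (16<<6) | 3
      = 0x480000 | 0x000000 | 0x000400 | 0x000003
      = 0x480403
Bytes: (v>>16)&0xFF=48, (v>>8)&0xFF=04, v&0xFF=03

Answer: 0x480403 48 04 03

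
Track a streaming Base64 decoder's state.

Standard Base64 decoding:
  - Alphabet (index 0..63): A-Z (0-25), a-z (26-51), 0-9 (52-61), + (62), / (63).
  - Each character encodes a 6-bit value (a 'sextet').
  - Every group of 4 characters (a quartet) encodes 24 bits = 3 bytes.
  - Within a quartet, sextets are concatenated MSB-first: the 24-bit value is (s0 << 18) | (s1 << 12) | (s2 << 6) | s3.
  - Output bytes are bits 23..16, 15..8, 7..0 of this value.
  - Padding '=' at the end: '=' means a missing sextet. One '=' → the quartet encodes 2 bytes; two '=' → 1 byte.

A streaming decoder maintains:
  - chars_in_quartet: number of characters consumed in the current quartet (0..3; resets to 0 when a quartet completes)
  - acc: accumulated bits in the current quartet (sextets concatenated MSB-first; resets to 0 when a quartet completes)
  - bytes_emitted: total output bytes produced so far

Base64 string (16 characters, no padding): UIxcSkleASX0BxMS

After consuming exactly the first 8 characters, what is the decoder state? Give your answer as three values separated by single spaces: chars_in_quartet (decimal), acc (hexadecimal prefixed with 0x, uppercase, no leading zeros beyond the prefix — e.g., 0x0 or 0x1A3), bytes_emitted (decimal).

Answer: 0 0x0 6

Derivation:
After char 0 ('U'=20): chars_in_quartet=1 acc=0x14 bytes_emitted=0
After char 1 ('I'=8): chars_in_quartet=2 acc=0x508 bytes_emitted=0
After char 2 ('x'=49): chars_in_quartet=3 acc=0x14231 bytes_emitted=0
After char 3 ('c'=28): chars_in_quartet=4 acc=0x508C5C -> emit 50 8C 5C, reset; bytes_emitted=3
After char 4 ('S'=18): chars_in_quartet=1 acc=0x12 bytes_emitted=3
After char 5 ('k'=36): chars_in_quartet=2 acc=0x4A4 bytes_emitted=3
After char 6 ('l'=37): chars_in_quartet=3 acc=0x12925 bytes_emitted=3
After char 7 ('e'=30): chars_in_quartet=4 acc=0x4A495E -> emit 4A 49 5E, reset; bytes_emitted=6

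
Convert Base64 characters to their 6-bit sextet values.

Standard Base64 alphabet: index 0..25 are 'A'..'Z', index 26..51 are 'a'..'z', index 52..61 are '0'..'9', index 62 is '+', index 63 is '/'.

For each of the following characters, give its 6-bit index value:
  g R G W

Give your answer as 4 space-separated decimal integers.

Answer: 32 17 6 22

Derivation:
'g': a..z range, 26 + ord('g') − ord('a') = 32
'R': A..Z range, ord('R') − ord('A') = 17
'G': A..Z range, ord('G') − ord('A') = 6
'W': A..Z range, ord('W') − ord('A') = 22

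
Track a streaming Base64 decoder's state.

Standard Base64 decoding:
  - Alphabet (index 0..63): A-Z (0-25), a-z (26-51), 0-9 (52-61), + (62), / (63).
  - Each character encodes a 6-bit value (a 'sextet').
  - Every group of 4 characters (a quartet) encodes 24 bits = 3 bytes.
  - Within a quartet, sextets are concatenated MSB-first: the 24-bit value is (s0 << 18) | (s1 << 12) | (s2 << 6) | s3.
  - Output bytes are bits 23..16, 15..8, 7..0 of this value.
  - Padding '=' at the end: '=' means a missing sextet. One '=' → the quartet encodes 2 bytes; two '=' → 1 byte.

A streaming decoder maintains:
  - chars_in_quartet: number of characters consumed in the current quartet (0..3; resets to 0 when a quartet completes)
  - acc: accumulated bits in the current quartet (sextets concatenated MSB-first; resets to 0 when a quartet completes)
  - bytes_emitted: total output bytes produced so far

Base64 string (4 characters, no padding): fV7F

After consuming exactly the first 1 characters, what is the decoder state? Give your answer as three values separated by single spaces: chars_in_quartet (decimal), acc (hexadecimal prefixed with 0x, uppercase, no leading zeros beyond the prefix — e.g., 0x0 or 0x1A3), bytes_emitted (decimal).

After char 0 ('f'=31): chars_in_quartet=1 acc=0x1F bytes_emitted=0

Answer: 1 0x1F 0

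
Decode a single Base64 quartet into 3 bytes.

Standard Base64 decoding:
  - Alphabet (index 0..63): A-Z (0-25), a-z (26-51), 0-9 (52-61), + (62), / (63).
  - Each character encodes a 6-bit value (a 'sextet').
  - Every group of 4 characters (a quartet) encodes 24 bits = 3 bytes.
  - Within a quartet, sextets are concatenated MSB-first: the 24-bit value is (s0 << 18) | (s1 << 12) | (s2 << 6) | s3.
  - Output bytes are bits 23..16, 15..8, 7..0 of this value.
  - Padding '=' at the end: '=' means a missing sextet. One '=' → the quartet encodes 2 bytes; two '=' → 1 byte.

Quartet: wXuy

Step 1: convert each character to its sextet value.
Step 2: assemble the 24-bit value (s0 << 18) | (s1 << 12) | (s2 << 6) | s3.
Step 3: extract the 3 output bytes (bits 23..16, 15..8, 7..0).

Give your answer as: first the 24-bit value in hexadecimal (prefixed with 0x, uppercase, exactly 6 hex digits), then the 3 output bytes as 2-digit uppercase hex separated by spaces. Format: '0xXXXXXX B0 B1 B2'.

Answer: 0xC17BB2 C1 7B B2

Derivation:
Sextets: w=48, X=23, u=46, y=50
24-bit: (48<<18) | (23<<12) | (46<<6) | 50
      = 0xC00000 | 0x017000 | 0x000B80 | 0x000032
      = 0xC17BB2
Bytes: (v>>16)&0xFF=C1, (v>>8)&0xFF=7B, v&0xFF=B2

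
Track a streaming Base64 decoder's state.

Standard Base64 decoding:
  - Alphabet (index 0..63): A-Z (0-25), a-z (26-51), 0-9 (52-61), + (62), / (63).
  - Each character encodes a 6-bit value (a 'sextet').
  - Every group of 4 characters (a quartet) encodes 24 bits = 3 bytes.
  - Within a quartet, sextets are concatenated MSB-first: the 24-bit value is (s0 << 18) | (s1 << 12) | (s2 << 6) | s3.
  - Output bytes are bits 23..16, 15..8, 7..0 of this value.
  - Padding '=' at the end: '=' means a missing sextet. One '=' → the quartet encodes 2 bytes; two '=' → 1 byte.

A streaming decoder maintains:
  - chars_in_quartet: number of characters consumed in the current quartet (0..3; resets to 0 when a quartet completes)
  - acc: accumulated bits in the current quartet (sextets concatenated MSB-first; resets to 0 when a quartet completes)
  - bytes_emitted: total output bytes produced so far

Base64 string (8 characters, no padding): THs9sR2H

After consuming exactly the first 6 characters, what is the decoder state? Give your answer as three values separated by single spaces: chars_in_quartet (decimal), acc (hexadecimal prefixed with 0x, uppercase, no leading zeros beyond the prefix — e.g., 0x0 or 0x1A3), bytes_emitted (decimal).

After char 0 ('T'=19): chars_in_quartet=1 acc=0x13 bytes_emitted=0
After char 1 ('H'=7): chars_in_quartet=2 acc=0x4C7 bytes_emitted=0
After char 2 ('s'=44): chars_in_quartet=3 acc=0x131EC bytes_emitted=0
After char 3 ('9'=61): chars_in_quartet=4 acc=0x4C7B3D -> emit 4C 7B 3D, reset; bytes_emitted=3
After char 4 ('s'=44): chars_in_quartet=1 acc=0x2C bytes_emitted=3
After char 5 ('R'=17): chars_in_quartet=2 acc=0xB11 bytes_emitted=3

Answer: 2 0xB11 3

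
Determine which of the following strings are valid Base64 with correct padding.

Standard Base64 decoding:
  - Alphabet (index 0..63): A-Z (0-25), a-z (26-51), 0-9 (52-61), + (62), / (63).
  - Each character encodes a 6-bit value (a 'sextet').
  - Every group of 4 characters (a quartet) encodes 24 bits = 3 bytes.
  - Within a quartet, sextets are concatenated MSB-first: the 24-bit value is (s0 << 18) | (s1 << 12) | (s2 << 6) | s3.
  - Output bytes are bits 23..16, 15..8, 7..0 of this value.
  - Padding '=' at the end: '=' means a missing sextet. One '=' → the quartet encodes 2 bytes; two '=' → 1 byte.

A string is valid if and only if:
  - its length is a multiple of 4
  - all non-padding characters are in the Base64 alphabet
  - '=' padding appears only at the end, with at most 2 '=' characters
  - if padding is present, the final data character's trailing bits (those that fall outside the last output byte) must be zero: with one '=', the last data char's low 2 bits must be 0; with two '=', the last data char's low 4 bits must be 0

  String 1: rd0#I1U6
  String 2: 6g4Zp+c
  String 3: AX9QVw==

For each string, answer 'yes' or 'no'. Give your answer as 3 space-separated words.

String 1: 'rd0#I1U6' → invalid (bad char(s): ['#'])
String 2: '6g4Zp+c' → invalid (len=7 not mult of 4)
String 3: 'AX9QVw==' → valid

Answer: no no yes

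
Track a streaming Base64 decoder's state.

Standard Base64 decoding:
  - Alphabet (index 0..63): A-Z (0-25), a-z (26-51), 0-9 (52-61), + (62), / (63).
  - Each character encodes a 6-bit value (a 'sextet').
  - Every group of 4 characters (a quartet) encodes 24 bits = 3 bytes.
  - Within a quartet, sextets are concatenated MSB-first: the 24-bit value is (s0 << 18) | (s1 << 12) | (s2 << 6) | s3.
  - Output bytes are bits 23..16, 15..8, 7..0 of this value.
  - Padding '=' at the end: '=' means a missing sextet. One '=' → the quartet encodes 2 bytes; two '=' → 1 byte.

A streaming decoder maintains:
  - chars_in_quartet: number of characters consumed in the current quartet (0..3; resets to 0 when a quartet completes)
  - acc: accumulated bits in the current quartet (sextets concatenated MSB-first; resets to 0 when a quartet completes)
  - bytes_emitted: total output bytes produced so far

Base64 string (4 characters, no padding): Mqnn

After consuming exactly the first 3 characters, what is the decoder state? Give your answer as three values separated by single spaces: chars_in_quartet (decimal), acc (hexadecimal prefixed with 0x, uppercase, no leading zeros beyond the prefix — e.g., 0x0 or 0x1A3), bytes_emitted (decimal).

Answer: 3 0xCAA7 0

Derivation:
After char 0 ('M'=12): chars_in_quartet=1 acc=0xC bytes_emitted=0
After char 1 ('q'=42): chars_in_quartet=2 acc=0x32A bytes_emitted=0
After char 2 ('n'=39): chars_in_quartet=3 acc=0xCAA7 bytes_emitted=0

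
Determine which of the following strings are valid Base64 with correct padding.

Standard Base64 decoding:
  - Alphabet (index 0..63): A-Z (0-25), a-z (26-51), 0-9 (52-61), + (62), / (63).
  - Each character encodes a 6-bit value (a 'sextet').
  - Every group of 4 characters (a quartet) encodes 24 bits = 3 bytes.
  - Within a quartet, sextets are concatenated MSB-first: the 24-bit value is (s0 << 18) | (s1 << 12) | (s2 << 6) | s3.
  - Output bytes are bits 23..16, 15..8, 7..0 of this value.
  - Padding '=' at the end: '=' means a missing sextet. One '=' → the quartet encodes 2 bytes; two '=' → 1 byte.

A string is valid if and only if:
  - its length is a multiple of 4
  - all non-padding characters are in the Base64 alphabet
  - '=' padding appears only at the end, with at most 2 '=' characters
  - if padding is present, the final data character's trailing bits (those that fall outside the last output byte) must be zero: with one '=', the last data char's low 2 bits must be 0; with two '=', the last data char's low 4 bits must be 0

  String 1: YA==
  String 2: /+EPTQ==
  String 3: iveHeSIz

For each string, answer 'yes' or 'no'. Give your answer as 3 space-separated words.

String 1: 'YA==' → valid
String 2: '/+EPTQ==' → valid
String 3: 'iveHeSIz' → valid

Answer: yes yes yes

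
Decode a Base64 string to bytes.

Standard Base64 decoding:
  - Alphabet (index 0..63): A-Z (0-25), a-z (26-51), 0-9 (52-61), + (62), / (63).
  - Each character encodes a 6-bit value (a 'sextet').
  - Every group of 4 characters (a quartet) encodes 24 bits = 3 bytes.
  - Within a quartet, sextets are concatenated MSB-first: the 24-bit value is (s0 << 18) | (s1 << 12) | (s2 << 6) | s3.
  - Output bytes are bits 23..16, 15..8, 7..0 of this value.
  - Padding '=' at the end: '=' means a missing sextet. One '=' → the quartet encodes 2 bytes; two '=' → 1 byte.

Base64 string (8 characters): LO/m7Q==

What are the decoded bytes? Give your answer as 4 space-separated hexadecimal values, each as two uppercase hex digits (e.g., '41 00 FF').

Answer: 2C EF E6 ED

Derivation:
After char 0 ('L'=11): chars_in_quartet=1 acc=0xB bytes_emitted=0
After char 1 ('O'=14): chars_in_quartet=2 acc=0x2CE bytes_emitted=0
After char 2 ('/'=63): chars_in_quartet=3 acc=0xB3BF bytes_emitted=0
After char 3 ('m'=38): chars_in_quartet=4 acc=0x2CEFE6 -> emit 2C EF E6, reset; bytes_emitted=3
After char 4 ('7'=59): chars_in_quartet=1 acc=0x3B bytes_emitted=3
After char 5 ('Q'=16): chars_in_quartet=2 acc=0xED0 bytes_emitted=3
Padding '==': partial quartet acc=0xED0 -> emit ED; bytes_emitted=4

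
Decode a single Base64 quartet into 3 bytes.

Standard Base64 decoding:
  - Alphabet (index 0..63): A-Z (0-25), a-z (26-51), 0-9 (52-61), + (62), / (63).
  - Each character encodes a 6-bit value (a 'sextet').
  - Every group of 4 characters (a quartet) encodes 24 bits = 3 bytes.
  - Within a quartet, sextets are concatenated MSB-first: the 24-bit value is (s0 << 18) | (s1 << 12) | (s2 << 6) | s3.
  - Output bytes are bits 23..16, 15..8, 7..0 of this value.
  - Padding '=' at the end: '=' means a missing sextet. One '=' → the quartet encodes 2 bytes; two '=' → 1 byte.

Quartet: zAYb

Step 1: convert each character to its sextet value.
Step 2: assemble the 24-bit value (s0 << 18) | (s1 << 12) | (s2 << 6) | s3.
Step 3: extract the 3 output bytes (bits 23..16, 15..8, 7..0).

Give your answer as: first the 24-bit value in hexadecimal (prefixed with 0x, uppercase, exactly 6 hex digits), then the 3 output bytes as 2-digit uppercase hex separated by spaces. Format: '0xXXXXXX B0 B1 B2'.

Answer: 0xCC061B CC 06 1B

Derivation:
Sextets: z=51, A=0, Y=24, b=27
24-bit: (51<<18) | (0<<12) | (24<<6) | 27
      = 0xCC0000 | 0x000000 | 0x000600 | 0x00001B
      = 0xCC061B
Bytes: (v>>16)&0xFF=CC, (v>>8)&0xFF=06, v&0xFF=1B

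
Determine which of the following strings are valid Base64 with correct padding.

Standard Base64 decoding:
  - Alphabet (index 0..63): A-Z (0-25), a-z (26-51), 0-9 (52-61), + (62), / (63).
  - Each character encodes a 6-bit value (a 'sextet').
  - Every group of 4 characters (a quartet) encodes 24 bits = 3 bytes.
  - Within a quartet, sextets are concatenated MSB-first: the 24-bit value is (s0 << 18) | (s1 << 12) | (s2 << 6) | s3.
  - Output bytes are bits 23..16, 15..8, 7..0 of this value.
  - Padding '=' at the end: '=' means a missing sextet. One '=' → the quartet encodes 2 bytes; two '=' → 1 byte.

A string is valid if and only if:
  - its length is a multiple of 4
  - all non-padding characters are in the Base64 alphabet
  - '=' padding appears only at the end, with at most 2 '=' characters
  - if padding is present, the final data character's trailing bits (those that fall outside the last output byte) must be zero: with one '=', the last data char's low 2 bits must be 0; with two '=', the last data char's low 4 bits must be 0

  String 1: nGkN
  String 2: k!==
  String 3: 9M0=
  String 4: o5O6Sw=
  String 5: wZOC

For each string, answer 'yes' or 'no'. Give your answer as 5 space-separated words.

String 1: 'nGkN' → valid
String 2: 'k!==' → invalid (bad char(s): ['!'])
String 3: '9M0=' → valid
String 4: 'o5O6Sw=' → invalid (len=7 not mult of 4)
String 5: 'wZOC' → valid

Answer: yes no yes no yes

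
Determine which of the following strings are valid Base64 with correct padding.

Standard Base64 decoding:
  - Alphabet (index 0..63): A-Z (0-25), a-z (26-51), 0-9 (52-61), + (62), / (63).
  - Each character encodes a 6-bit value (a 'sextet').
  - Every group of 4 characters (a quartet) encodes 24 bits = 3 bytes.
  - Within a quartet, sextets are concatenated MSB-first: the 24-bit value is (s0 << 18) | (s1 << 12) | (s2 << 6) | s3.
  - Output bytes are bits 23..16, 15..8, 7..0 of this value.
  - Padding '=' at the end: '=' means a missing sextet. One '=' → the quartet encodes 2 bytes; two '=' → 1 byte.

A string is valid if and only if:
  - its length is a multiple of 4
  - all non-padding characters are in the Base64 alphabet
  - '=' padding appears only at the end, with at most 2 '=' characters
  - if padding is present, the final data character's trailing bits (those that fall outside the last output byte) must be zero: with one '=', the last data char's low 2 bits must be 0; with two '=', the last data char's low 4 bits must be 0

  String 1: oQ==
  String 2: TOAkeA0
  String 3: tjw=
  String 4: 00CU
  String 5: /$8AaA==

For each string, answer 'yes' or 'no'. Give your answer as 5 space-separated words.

String 1: 'oQ==' → valid
String 2: 'TOAkeA0' → invalid (len=7 not mult of 4)
String 3: 'tjw=' → valid
String 4: '00CU' → valid
String 5: '/$8AaA==' → invalid (bad char(s): ['$'])

Answer: yes no yes yes no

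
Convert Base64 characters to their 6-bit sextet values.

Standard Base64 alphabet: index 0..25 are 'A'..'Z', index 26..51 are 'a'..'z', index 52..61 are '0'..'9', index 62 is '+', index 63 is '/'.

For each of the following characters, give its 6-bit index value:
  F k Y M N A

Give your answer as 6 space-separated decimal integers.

Answer: 5 36 24 12 13 0

Derivation:
'F': A..Z range, ord('F') − ord('A') = 5
'k': a..z range, 26 + ord('k') − ord('a') = 36
'Y': A..Z range, ord('Y') − ord('A') = 24
'M': A..Z range, ord('M') − ord('A') = 12
'N': A..Z range, ord('N') − ord('A') = 13
'A': A..Z range, ord('A') − ord('A') = 0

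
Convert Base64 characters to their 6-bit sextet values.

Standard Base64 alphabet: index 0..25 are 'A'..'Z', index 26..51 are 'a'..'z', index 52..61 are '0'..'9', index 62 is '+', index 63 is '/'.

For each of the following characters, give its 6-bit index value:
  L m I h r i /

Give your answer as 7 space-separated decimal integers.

Answer: 11 38 8 33 43 34 63

Derivation:
'L': A..Z range, ord('L') − ord('A') = 11
'm': a..z range, 26 + ord('m') − ord('a') = 38
'I': A..Z range, ord('I') − ord('A') = 8
'h': a..z range, 26 + ord('h') − ord('a') = 33
'r': a..z range, 26 + ord('r') − ord('a') = 43
'i': a..z range, 26 + ord('i') − ord('a') = 34
'/': index 63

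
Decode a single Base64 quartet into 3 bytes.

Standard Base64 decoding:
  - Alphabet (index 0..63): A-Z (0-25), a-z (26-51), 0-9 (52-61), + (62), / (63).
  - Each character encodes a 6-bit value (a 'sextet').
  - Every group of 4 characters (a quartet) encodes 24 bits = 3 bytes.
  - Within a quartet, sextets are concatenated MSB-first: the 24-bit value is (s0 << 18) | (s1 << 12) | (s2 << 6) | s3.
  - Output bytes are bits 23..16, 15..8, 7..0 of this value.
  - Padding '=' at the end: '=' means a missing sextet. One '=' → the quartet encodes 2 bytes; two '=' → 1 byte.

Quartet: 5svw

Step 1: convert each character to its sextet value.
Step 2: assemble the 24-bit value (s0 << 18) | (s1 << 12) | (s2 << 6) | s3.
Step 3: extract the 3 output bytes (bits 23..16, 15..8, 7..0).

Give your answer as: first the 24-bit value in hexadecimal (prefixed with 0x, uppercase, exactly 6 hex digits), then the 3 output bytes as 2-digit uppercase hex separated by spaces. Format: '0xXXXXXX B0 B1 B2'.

Answer: 0xE6CBF0 E6 CB F0

Derivation:
Sextets: 5=57, s=44, v=47, w=48
24-bit: (57<<18) | (44<<12) | (47<<6) | 48
      = 0xE40000 | 0x02C000 | 0x000BC0 | 0x000030
      = 0xE6CBF0
Bytes: (v>>16)&0xFF=E6, (v>>8)&0xFF=CB, v&0xFF=F0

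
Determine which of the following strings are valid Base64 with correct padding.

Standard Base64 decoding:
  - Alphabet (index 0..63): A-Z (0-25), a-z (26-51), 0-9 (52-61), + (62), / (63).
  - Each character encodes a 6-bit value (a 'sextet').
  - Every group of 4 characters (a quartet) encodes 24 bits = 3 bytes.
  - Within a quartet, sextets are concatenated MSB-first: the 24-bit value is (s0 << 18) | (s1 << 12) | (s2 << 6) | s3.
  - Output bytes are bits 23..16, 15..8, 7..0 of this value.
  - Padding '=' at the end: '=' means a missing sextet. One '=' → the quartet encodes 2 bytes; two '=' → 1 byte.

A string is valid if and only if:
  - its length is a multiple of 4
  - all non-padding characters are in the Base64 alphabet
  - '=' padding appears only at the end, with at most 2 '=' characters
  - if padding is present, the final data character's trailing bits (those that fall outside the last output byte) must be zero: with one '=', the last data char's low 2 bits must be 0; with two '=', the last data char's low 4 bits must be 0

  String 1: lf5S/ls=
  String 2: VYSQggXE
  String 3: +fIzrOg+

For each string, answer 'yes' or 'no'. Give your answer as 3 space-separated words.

String 1: 'lf5S/ls=' → valid
String 2: 'VYSQggXE' → valid
String 3: '+fIzrOg+' → valid

Answer: yes yes yes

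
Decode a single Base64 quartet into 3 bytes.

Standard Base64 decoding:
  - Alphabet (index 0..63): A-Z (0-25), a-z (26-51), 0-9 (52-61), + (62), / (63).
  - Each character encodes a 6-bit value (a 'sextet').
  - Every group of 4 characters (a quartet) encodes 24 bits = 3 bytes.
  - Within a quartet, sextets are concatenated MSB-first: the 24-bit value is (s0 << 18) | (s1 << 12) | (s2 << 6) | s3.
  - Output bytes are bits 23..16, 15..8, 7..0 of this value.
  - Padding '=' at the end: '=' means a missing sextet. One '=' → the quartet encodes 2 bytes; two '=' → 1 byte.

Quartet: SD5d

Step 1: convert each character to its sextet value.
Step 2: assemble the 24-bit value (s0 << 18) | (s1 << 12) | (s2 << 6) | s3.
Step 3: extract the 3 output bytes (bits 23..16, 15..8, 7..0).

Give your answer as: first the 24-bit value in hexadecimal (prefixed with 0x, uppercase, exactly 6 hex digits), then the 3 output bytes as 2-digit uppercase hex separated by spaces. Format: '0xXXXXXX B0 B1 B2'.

Sextets: S=18, D=3, 5=57, d=29
24-bit: (18<<18) | (3<<12) | (57<<6) | 29
      = 0x480000 | 0x003000 | 0x000E40 | 0x00001D
      = 0x483E5D
Bytes: (v>>16)&0xFF=48, (v>>8)&0xFF=3E, v&0xFF=5D

Answer: 0x483E5D 48 3E 5D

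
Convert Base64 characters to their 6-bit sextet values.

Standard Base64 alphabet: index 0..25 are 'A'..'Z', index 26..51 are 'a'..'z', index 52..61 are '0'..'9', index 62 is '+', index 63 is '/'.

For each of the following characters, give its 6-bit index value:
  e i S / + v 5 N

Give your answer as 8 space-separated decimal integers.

Answer: 30 34 18 63 62 47 57 13

Derivation:
'e': a..z range, 26 + ord('e') − ord('a') = 30
'i': a..z range, 26 + ord('i') − ord('a') = 34
'S': A..Z range, ord('S') − ord('A') = 18
'/': index 63
'+': index 62
'v': a..z range, 26 + ord('v') − ord('a') = 47
'5': 0..9 range, 52 + ord('5') − ord('0') = 57
'N': A..Z range, ord('N') − ord('A') = 13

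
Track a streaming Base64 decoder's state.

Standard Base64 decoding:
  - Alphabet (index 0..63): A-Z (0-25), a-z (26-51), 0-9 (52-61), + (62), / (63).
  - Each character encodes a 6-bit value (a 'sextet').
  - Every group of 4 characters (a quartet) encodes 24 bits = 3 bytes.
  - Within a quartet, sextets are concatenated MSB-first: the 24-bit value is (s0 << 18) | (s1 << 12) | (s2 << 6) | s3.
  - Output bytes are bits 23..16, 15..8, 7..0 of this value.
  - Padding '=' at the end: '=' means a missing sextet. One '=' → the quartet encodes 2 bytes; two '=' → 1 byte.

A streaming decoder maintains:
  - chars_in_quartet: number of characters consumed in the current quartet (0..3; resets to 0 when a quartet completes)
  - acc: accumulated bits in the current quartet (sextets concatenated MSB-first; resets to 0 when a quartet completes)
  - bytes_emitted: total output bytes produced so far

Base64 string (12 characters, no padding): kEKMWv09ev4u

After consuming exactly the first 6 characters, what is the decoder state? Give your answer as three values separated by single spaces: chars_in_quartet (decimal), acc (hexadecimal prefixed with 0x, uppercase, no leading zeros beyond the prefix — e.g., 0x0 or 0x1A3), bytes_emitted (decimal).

After char 0 ('k'=36): chars_in_quartet=1 acc=0x24 bytes_emitted=0
After char 1 ('E'=4): chars_in_quartet=2 acc=0x904 bytes_emitted=0
After char 2 ('K'=10): chars_in_quartet=3 acc=0x2410A bytes_emitted=0
After char 3 ('M'=12): chars_in_quartet=4 acc=0x90428C -> emit 90 42 8C, reset; bytes_emitted=3
After char 4 ('W'=22): chars_in_quartet=1 acc=0x16 bytes_emitted=3
After char 5 ('v'=47): chars_in_quartet=2 acc=0x5AF bytes_emitted=3

Answer: 2 0x5AF 3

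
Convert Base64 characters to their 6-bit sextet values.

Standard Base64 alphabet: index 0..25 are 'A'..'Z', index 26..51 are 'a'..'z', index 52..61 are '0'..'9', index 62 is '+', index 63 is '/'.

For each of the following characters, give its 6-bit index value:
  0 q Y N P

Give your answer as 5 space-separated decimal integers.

Answer: 52 42 24 13 15

Derivation:
'0': 0..9 range, 52 + ord('0') − ord('0') = 52
'q': a..z range, 26 + ord('q') − ord('a') = 42
'Y': A..Z range, ord('Y') − ord('A') = 24
'N': A..Z range, ord('N') − ord('A') = 13
'P': A..Z range, ord('P') − ord('A') = 15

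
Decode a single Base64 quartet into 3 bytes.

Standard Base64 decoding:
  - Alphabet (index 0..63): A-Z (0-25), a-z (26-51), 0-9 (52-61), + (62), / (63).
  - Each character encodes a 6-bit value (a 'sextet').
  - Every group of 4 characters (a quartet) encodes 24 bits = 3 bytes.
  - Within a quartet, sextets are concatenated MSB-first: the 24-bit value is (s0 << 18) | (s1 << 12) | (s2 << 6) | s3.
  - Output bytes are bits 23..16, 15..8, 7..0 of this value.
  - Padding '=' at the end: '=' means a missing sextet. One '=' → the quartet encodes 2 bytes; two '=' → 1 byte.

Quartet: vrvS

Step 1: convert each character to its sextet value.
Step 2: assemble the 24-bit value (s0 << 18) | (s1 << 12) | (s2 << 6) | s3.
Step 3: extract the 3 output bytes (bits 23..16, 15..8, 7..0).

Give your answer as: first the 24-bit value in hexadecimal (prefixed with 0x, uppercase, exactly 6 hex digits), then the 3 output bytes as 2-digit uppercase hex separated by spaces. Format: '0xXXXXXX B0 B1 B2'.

Answer: 0xBEBBD2 BE BB D2

Derivation:
Sextets: v=47, r=43, v=47, S=18
24-bit: (47<<18) | (43<<12) | (47<<6) | 18
      = 0xBC0000 | 0x02B000 | 0x000BC0 | 0x000012
      = 0xBEBBD2
Bytes: (v>>16)&0xFF=BE, (v>>8)&0xFF=BB, v&0xFF=D2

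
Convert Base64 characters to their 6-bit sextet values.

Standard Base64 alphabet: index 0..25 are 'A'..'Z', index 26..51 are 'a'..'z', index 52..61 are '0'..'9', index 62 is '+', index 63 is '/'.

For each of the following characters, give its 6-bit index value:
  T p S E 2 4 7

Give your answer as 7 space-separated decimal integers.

'T': A..Z range, ord('T') − ord('A') = 19
'p': a..z range, 26 + ord('p') − ord('a') = 41
'S': A..Z range, ord('S') − ord('A') = 18
'E': A..Z range, ord('E') − ord('A') = 4
'2': 0..9 range, 52 + ord('2') − ord('0') = 54
'4': 0..9 range, 52 + ord('4') − ord('0') = 56
'7': 0..9 range, 52 + ord('7') − ord('0') = 59

Answer: 19 41 18 4 54 56 59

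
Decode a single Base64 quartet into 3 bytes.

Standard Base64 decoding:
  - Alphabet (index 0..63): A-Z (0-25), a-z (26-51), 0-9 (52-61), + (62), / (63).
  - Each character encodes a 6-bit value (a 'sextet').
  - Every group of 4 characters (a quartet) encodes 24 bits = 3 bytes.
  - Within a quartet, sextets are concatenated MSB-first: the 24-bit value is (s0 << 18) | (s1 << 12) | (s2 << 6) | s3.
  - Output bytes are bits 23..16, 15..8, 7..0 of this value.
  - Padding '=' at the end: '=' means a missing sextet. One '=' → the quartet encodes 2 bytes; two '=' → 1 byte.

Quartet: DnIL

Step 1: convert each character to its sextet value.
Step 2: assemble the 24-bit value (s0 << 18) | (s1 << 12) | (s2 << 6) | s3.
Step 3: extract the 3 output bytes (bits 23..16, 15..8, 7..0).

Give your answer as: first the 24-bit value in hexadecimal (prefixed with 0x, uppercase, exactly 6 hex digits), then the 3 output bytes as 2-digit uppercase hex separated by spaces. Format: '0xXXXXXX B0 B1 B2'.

Sextets: D=3, n=39, I=8, L=11
24-bit: (3<<18) | (39<<12) | (8<<6) | 11
      = 0x0C0000 | 0x027000 | 0x000200 | 0x00000B
      = 0x0E720B
Bytes: (v>>16)&0xFF=0E, (v>>8)&0xFF=72, v&0xFF=0B

Answer: 0x0E720B 0E 72 0B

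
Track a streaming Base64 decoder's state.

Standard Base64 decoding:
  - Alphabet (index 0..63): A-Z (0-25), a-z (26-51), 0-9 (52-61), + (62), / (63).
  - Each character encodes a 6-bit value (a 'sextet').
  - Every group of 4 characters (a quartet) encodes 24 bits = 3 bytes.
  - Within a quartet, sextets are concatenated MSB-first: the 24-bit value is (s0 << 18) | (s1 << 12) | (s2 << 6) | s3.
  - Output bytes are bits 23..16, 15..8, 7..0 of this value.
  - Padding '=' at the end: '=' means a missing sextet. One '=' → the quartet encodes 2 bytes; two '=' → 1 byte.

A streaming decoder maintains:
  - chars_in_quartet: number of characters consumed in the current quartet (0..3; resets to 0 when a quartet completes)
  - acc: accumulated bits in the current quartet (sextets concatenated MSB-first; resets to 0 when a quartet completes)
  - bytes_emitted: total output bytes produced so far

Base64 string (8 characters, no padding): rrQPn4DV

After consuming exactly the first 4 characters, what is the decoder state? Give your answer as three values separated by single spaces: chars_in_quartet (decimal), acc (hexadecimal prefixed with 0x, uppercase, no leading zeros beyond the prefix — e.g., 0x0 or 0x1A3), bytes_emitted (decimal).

After char 0 ('r'=43): chars_in_quartet=1 acc=0x2B bytes_emitted=0
After char 1 ('r'=43): chars_in_quartet=2 acc=0xAEB bytes_emitted=0
After char 2 ('Q'=16): chars_in_quartet=3 acc=0x2BAD0 bytes_emitted=0
After char 3 ('P'=15): chars_in_quartet=4 acc=0xAEB40F -> emit AE B4 0F, reset; bytes_emitted=3

Answer: 0 0x0 3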